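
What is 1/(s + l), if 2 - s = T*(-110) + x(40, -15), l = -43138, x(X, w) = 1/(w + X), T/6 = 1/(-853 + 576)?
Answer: -6925/298733577 ≈ -2.3181e-5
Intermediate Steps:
T = -6/277 (T = 6/(-853 + 576) = 6/(-277) = 6*(-1/277) = -6/277 ≈ -0.021661)
x(X, w) = 1/(X + w)
s = -2927/6925 (s = 2 - (-6/277*(-110) + 1/(40 - 15)) = 2 - (660/277 + 1/25) = 2 - 1*16777/6925 = 2 - 16777/6925 = -2927/6925 ≈ -0.42267)
1/(s + l) = 1/(-2927/6925 - 43138) = 1/(-298733577/6925) = -6925/298733577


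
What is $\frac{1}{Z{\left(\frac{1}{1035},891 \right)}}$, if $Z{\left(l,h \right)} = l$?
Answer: $1035$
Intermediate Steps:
$\frac{1}{Z{\left(\frac{1}{1035},891 \right)}} = \frac{1}{\frac{1}{1035}} = 1035$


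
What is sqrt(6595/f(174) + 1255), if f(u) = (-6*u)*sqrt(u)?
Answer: sqrt(1367869680 - 39570*sqrt(174))/1044 ≈ 35.419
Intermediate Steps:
f(u) = -6*u**(3/2)
sqrt(6595/f(174) + 1255) = sqrt(6595/((-1044*sqrt(174))) + 1255) = sqrt(6595*(-sqrt(174)/181656) + 1255) = sqrt(-6595*sqrt(174)/181656 + 1255) = sqrt(1255 - 6595*sqrt(174)/181656)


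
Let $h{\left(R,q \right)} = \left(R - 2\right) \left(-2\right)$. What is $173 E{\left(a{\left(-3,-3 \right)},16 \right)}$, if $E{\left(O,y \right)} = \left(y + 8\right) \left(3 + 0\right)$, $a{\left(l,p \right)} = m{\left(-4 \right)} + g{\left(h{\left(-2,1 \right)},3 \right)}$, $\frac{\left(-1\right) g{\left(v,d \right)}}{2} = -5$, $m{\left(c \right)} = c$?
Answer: $12456$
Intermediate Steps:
$h{\left(R,q \right)} = 4 - 2 R$ ($h{\left(R,q \right)} = \left(-2 + R\right) \left(-2\right) = 4 - 2 R$)
$g{\left(v,d \right)} = 10$ ($g{\left(v,d \right)} = \left(-2\right) \left(-5\right) = 10$)
$a{\left(l,p \right)} = 6$ ($a{\left(l,p \right)} = -4 + 10 = 6$)
$E{\left(O,y \right)} = 24 + 3 y$ ($E{\left(O,y \right)} = \left(8 + y\right) 3 = 24 + 3 y$)
$173 E{\left(a{\left(-3,-3 \right)},16 \right)} = 173 \left(24 + 3 \cdot 16\right) = 173 \left(24 + 48\right) = 173 \cdot 72 = 12456$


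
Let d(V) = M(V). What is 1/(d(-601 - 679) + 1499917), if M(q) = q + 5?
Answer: 1/1498642 ≈ 6.6727e-7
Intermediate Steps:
M(q) = 5 + q
d(V) = 5 + V
1/(d(-601 - 679) + 1499917) = 1/((5 + (-601 - 679)) + 1499917) = 1/((5 - 1280) + 1499917) = 1/(-1275 + 1499917) = 1/1498642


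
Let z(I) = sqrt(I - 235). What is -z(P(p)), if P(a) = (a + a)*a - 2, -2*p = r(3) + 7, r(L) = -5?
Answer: -I*sqrt(235) ≈ -15.33*I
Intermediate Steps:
p = -1 (p = -(-5 + 7)/2 = -1/2*2 = -1)
P(a) = -2 + 2*a**2 (P(a) = (2*a)*a - 2 = 2*a**2 - 2 = -2 + 2*a**2)
z(I) = sqrt(-235 + I)
-z(P(p)) = -sqrt(-235 + (-2 + 2*(-1)**2)) = -sqrt(-235 + (-2 + 2*1)) = -sqrt(-235 + (-2 + 2)) = -sqrt(-235 + 0) = -sqrt(-235) = -I*sqrt(235)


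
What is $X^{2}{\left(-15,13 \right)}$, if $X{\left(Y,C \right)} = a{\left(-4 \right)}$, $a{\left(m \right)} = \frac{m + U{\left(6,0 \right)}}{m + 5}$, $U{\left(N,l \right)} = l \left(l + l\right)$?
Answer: $16$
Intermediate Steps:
$U{\left(N,l \right)} = 2 l^{2}$ ($U{\left(N,l \right)} = l 2 l = 2 l^{2}$)
$a{\left(m \right)} = \frac{m}{5 + m}$ ($a{\left(m \right)} = \frac{m + 2 \cdot 0^{2}}{m + 5} = \frac{m + 2 \cdot 0}{5 + m} = \frac{m + 0}{5 + m} = \frac{m}{5 + m}$)
$X{\left(Y,C \right)} = -4$ ($X{\left(Y,C \right)} = - \frac{4}{5 - 4} = - \frac{4}{1} = \left(-4\right) 1 = -4$)
$X^{2}{\left(-15,13 \right)} = \left(-4\right)^{2} = 16$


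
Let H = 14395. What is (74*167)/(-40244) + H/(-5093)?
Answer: -321125837/102481346 ≈ -3.1335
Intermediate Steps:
(74*167)/(-40244) + H/(-5093) = (74*167)/(-40244) + 14395/(-5093) = 12358*(-1/40244) + 14395*(-1/5093) = -6179/20122 - 14395/5093 = -321125837/102481346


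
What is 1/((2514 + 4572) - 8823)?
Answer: -1/1737 ≈ -0.00057571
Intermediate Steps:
1/((2514 + 4572) - 8823) = 1/(7086 - 8823) = 1/(-1737) = -1/1737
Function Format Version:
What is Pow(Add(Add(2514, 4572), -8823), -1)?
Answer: Rational(-1, 1737) ≈ -0.00057571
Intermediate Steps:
Pow(Add(Add(2514, 4572), -8823), -1) = Pow(Add(7086, -8823), -1) = Pow(-1737, -1) = Rational(-1, 1737)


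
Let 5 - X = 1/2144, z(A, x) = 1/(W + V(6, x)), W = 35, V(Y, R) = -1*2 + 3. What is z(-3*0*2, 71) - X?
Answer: -95935/19296 ≈ -4.9718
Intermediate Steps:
V(Y, R) = 1 (V(Y, R) = -2 + 3 = 1)
z(A, x) = 1/36 (z(A, x) = 1/(35 + 1) = 1/36)
X = 10719/2144 (X = 5 - 1/2144 = 10719/2144 ≈ 4.9995)
z(-3*0*2, 71) - X = 1/36 - 1*10719/2144 = 1/36 - 10719/2144 = -95935/19296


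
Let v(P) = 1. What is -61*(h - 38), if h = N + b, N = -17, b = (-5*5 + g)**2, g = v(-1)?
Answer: -31781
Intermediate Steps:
g = 1
b = 576 (b = (-5*5 + 1)**2 = (-25 + 1)**2 = (-24)**2 = 576)
h = 559 (h = -17 + 576 = 559)
-61*(h - 38) = -61*(559 - 38) = -61*521 = -31781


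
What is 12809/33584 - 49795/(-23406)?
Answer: 986061367/393033552 ≈ 2.5088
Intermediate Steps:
12809/33584 - 49795/(-23406) = 12809*(1/33584) - 49795*(-1/23406) = 12809/33584 + 49795/23406 = 986061367/393033552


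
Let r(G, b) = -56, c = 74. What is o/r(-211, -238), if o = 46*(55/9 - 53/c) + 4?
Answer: -83971/18648 ≈ -4.5030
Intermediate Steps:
o = 83971/333 (o = 46*(55/9 - 53/74) + 4 = 46*(3593/666) + 4 = 82639/333 + 4 = 83971/333 ≈ 252.17)
o/r(-211, -238) = (83971/333)/(-56) = (83971/333)*(-1/56) = -83971/18648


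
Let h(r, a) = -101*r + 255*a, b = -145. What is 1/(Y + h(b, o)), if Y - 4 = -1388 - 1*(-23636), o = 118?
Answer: 1/66987 ≈ 1.4928e-5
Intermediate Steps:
Y = 22252 (Y = 4 + (-1388 - 1*(-23636)) = 4 + (-1388 + 23636) = 4 + 22248 = 22252)
1/(Y + h(b, o)) = 1/(22252 + (-101*(-145) + 255*118)) = 1/(22252 + (14645 + 30090)) = 1/(22252 + 44735) = 1/66987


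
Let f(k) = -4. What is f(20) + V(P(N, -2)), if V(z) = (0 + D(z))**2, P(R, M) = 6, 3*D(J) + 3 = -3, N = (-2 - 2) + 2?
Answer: 0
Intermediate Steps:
N = -2 (N = -4 + 2 = -2)
D(J) = -2 (D(J) = -1 + (1/3)*(-3) = -1 - 1 = -2)
V(z) = 4 (V(z) = (0 - 2)**2 = (-2)**2 = 4)
f(20) + V(P(N, -2)) = -4 + 4 = 0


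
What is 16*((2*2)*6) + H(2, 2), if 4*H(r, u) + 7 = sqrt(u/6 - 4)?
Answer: 1529/4 + I*sqrt(33)/12 ≈ 382.25 + 0.47871*I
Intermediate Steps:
H(r, u) = -7/4 + sqrt(-4 + u/6)/4 (H(r, u) = -7/4 + sqrt(u/6 - 4)/4 = -7/4 + sqrt(-4 + u/6)/4)
16*((2*2)*6) + H(2, 2) = 16*((2*2)*6) + (-7/4 + sqrt(-144 + 6*2)/24) = 16*(4*6) + (-7/4 + sqrt(-144 + 12)/24) = 16*24 + (-7/4 + sqrt(-132)/24) = 384 + (-7/4 + (2*I*sqrt(33))/24) = 384 + (-7/4 + I*sqrt(33)/12) = 1529/4 + I*sqrt(33)/12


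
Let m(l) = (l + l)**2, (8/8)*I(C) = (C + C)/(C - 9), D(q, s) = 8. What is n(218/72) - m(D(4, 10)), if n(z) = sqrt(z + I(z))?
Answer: -256 + sqrt(3351205)/1290 ≈ -254.58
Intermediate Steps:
I(C) = 2*C/(-9 + C) (I(C) = (C + C)/(C - 9) = (2*C)/(-9 + C) = 2*C/(-9 + C))
m(l) = 4*l**2 (m(l) = (2*l)**2 = 4*l**2)
n(z) = sqrt(z + 2*z/(-9 + z))
n(218/72) - m(D(4, 10)) = sqrt((218/72)*(-7 + 218/72)/(-9 + 218/72)) - 4*8**2 = sqrt((218*(1/72))*(-7 + 218*(1/72))/(-9 + 218*(1/72))) - 4*64 = sqrt(109*(-7 + 109/36)/(36*(-9 + 109/36))) - 1*256 = sqrt((109/36)*(-143/36)/(-215/36)) - 256 = sqrt((109/36)*(-36/215)*(-143/36)) - 256 = sqrt(15587/7740) - 256 = sqrt(3351205)/1290 - 256 = -256 + sqrt(3351205)/1290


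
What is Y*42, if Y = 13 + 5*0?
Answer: 546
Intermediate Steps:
Y = 13 (Y = 13 + 0 = 13)
Y*42 = 13*42 = 546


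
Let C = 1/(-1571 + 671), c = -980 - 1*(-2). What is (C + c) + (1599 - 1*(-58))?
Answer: 611099/900 ≈ 679.00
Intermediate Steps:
c = -978 (c = -980 + 2 = -978)
C = -1/900 (C = 1/(-900) = -1/900 ≈ -0.0011111)
(C + c) + (1599 - 1*(-58)) = (-1/900 - 978) + (1599 - 1*(-58)) = -880201/900 + (1599 + 58) = -880201/900 + 1657 = 611099/900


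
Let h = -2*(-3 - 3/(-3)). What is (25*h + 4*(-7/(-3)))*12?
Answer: 1312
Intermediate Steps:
h = 4 (h = -2*(-3 - 3*(-⅓)) = -2*(-3 + 1) = -2*(-2) = 4)
(25*h + 4*(-7/(-3)))*12 = (25*4 + 4*(-7/(-3)))*12 = (100 + 4*(-7*(-⅓)))*12 = (100 + 4*(7/3))*12 = (100 + 28/3)*12 = (328/3)*12 = 1312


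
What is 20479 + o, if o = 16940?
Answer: 37419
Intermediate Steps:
20479 + o = 20479 + 16940 = 37419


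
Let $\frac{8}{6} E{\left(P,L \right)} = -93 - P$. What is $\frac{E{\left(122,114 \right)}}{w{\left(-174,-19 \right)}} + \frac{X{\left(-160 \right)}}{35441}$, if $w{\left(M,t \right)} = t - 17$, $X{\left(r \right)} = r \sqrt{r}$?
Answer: $\frac{215}{48} - \frac{640 i \sqrt{10}}{35441} \approx 4.4792 - 0.057105 i$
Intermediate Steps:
$E{\left(P,L \right)} = - \frac{279}{4} - \frac{3 P}{4}$ ($E{\left(P,L \right)} = \frac{3 \left(-93 - P\right)}{4} = - \frac{279}{4} - \frac{3 P}{4}$)
$X{\left(r \right)} = r^{\frac{3}{2}}$
$w{\left(M,t \right)} = -17 + t$ ($w{\left(M,t \right)} = t - 17 = -17 + t$)
$\frac{E{\left(122,114 \right)}}{w{\left(-174,-19 \right)}} + \frac{X{\left(-160 \right)}}{35441} = \frac{- \frac{279}{4} - \frac{183}{2}}{-17 - 19} + \frac{\left(-160\right)^{\frac{3}{2}}}{35441} = \frac{- \frac{279}{4} - \frac{183}{2}}{-36} + - 640 i \sqrt{10} \cdot \frac{1}{35441} = \left(- \frac{645}{4}\right) \left(- \frac{1}{36}\right) - \frac{640 i \sqrt{10}}{35441} = \frac{215}{48} - \frac{640 i \sqrt{10}}{35441}$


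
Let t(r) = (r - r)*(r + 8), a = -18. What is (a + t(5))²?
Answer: 324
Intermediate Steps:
t(r) = 0 (t(r) = 0*(8 + r) = 0)
(a + t(5))² = (-18 + 0)² = (-18)² = 324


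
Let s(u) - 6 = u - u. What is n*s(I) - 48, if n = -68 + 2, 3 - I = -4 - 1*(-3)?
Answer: -444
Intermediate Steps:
I = 4 (I = 3 - (-4 - 1*(-3)) = 3 - (-4 + 3) = 3 - 1*(-1) = 3 + 1 = 4)
s(u) = 6 (s(u) = 6 + (u - u) = 6 + 0 = 6)
n = -66
n*s(I) - 48 = -66*6 - 48 = -396 - 48 = -444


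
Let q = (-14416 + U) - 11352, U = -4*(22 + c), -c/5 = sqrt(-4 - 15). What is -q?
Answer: 25856 - 20*I*sqrt(19) ≈ 25856.0 - 87.178*I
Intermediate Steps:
c = -5*I*sqrt(19) (c = -5*sqrt(-4 - 15) = -5*I*sqrt(19) ≈ -21.794*I)
U = -88 + 20*I*sqrt(19) (U = -4*(22 - 5*I*sqrt(19)) = -88 + 20*I*sqrt(19) ≈ -88.0 + 87.178*I)
q = -25856 + 20*I*sqrt(19) (q = (-14416 + (-88 + 20*I*sqrt(19))) - 11352 = (-14504 + 20*I*sqrt(19)) - 11352 = -25856 + 20*I*sqrt(19) ≈ -25856.0 + 87.178*I)
-q = -(-25856 + 20*I*sqrt(19)) = 25856 - 20*I*sqrt(19)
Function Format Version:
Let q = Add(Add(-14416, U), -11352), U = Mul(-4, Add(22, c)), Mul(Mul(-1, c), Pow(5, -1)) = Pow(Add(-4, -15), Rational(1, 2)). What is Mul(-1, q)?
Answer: Add(25856, Mul(-20, I, Pow(19, Rational(1, 2)))) ≈ Add(25856., Mul(-87.178, I))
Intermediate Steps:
c = Mul(-5, I, Pow(19, Rational(1, 2))) (c = Mul(-5, Pow(Add(-4, -15), Rational(1, 2))) = Mul(-5, Pow(-19, Rational(1, 2))) = Mul(-5, Mul(I, Pow(19, Rational(1, 2)))) = Mul(-5, I, Pow(19, Rational(1, 2))) ≈ Mul(-21.794, I))
U = Add(-88, Mul(20, I, Pow(19, Rational(1, 2)))) (U = Mul(-4, Add(22, Mul(-5, I, Pow(19, Rational(1, 2))))) = Add(-88, Mul(20, I, Pow(19, Rational(1, 2)))) ≈ Add(-88.000, Mul(87.178, I)))
q = Add(-25856, Mul(20, I, Pow(19, Rational(1, 2)))) (q = Add(Add(-14416, Add(-88, Mul(20, I, Pow(19, Rational(1, 2))))), -11352) = Add(Add(-14504, Mul(20, I, Pow(19, Rational(1, 2)))), -11352) = Add(-25856, Mul(20, I, Pow(19, Rational(1, 2)))) ≈ Add(-25856., Mul(87.178, I)))
Mul(-1, q) = Mul(-1, Add(-25856, Mul(20, I, Pow(19, Rational(1, 2))))) = Add(25856, Mul(-20, I, Pow(19, Rational(1, 2))))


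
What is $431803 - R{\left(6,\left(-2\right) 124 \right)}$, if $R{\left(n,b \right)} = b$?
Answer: $432051$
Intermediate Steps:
$431803 - R{\left(6,\left(-2\right) 124 \right)} = 431803 - \left(-2\right) 124 = 431803 - -248 = 431803 + 248 = 432051$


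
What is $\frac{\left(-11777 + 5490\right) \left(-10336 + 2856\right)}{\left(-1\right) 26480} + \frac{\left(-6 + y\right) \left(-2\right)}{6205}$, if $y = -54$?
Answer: $- \frac{1458989341}{821542} \approx -1775.9$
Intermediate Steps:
$\frac{\left(-11777 + 5490\right) \left(-10336 + 2856\right)}{\left(-1\right) 26480} + \frac{\left(-6 + y\right) \left(-2\right)}{6205} = \frac{\left(-11777 + 5490\right) \left(-10336 + 2856\right)}{\left(-1\right) 26480} + \frac{\left(-6 - 54\right) \left(-2\right)}{6205} = \frac{\left(-6287\right) \left(-7480\right)}{-26480} + \left(-60\right) \left(-2\right) \frac{1}{6205} = 47026760 \left(- \frac{1}{26480}\right) + 120 \cdot \frac{1}{6205} = - \frac{1175669}{662} + \frac{24}{1241} = - \frac{1458989341}{821542}$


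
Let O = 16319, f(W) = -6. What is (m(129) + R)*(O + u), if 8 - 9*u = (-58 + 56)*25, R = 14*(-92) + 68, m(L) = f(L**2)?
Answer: -180134954/9 ≈ -2.0015e+7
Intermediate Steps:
m(L) = -6
R = -1220 (R = -1288 + 68 = -1220)
u = 58/9 (u = 8/9 - (-58 + 56)*25/9 = 8/9 - (-2)*25/9 = 8/9 - 1/9*(-50) = 8/9 + 50/9 = 58/9 ≈ 6.4444)
(m(129) + R)*(O + u) = (-6 - 1220)*(16319 + 58/9) = -1226*146929/9 = -180134954/9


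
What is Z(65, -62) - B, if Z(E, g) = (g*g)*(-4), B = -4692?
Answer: -10684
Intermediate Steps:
Z(E, g) = -4*g**2 (Z(E, g) = g**2*(-4) = -4*g**2)
Z(65, -62) - B = -4*(-62)**2 - 1*(-4692) = -4*3844 + 4692 = -15376 + 4692 = -10684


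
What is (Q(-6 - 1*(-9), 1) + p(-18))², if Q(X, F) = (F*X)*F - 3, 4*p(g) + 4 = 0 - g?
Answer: 49/4 ≈ 12.250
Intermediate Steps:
p(g) = -1 - g/4 (p(g) = -1 + (0 - g)/4 = -1 + (-g)/4 = -1 - g/4)
Q(X, F) = -3 + X*F² (Q(X, F) = X*F² - 3 = -3 + X*F²)
(Q(-6 - 1*(-9), 1) + p(-18))² = ((-3 + (-6 - 1*(-9))*1²) + (-1 - ¼*(-18)))² = ((-3 + (-6 + 9)*1) + (-1 + 9/2))² = ((-3 + 3*1) + 7/2)² = ((-3 + 3) + 7/2)² = (0 + 7/2)² = (7/2)² = 49/4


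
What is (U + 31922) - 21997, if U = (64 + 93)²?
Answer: 34574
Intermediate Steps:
U = 24649 (U = 157² = 24649)
(U + 31922) - 21997 = (24649 + 31922) - 21997 = 56571 - 21997 = 34574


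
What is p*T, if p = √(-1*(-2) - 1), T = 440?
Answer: 440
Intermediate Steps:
p = 1 (p = √(2 - 1) = √1 = 1)
p*T = 1*440 = 440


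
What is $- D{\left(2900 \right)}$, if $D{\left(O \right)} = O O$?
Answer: $-8410000$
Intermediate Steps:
$D{\left(O \right)} = O^{2}$
$- D{\left(2900 \right)} = - 2900^{2} = \left(-1\right) 8410000 = -8410000$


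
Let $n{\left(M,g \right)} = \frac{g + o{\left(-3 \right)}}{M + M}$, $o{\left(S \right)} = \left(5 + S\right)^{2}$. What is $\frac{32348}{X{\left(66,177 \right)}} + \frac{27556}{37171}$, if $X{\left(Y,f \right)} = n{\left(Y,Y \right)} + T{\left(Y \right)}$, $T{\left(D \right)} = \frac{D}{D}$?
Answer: $\frac{79361678684}{3754271} \approx 21139.0$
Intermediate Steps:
$T{\left(D \right)} = 1$
$n{\left(M,g \right)} = \frac{4 + g}{2 M}$ ($n{\left(M,g \right)} = \frac{g + \left(5 - 3\right)^{2}}{M + M} = \frac{g + 2^{2}}{2 M} = \left(g + 4\right) \frac{1}{2 M} = \left(4 + g\right) \frac{1}{2 M} = \frac{4 + g}{2 M}$)
$X{\left(Y,f \right)} = 1 + \frac{4 + Y}{2 Y}$ ($X{\left(Y,f \right)} = \frac{4 + Y}{2 Y} + 1 = 1 + \frac{4 + Y}{2 Y}$)
$\frac{32348}{X{\left(66,177 \right)}} + \frac{27556}{37171} = \frac{32348}{\frac{3}{2} + \frac{2}{66}} + \frac{27556}{37171} = \frac{32348}{\frac{3}{2} + 2 \cdot \frac{1}{66}} + 27556 \cdot \frac{1}{37171} = \frac{32348}{\frac{3}{2} + \frac{1}{33}} + \frac{27556}{37171} = \frac{32348}{\frac{101}{66}} + \frac{27556}{37171} = 32348 \cdot \frac{66}{101} + \frac{27556}{37171} = \frac{2134968}{101} + \frac{27556}{37171} = \frac{79361678684}{3754271}$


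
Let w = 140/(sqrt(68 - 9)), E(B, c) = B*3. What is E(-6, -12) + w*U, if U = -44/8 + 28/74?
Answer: -18 - 26530*sqrt(59)/2183 ≈ -111.35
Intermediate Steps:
E(B, c) = 3*B
U = -379/74 (U = -44*1/8 + 28*(1/74) = -11/2 + 14/37 = -379/74 ≈ -5.1216)
w = 140*sqrt(59)/59 (w = 140/(sqrt(59)) = 140*(sqrt(59)/59) = 140*sqrt(59)/59 ≈ 18.226)
E(-6, -12) + w*U = 3*(-6) + (140*sqrt(59)/59)*(-379/74) = -18 - 26530*sqrt(59)/2183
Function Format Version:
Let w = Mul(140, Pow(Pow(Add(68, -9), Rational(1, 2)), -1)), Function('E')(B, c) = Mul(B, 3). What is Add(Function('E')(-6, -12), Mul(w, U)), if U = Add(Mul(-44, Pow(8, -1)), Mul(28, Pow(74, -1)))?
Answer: Add(-18, Mul(Rational(-26530, 2183), Pow(59, Rational(1, 2)))) ≈ -111.35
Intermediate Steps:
Function('E')(B, c) = Mul(3, B)
U = Rational(-379, 74) (U = Add(Mul(-44, Rational(1, 8)), Mul(28, Rational(1, 74))) = Add(Rational(-11, 2), Rational(14, 37)) = Rational(-379, 74) ≈ -5.1216)
w = Mul(Rational(140, 59), Pow(59, Rational(1, 2))) (w = Mul(140, Pow(Pow(59, Rational(1, 2)), -1)) = Mul(140, Mul(Rational(1, 59), Pow(59, Rational(1, 2)))) = Mul(Rational(140, 59), Pow(59, Rational(1, 2))) ≈ 18.226)
Add(Function('E')(-6, -12), Mul(w, U)) = Add(Mul(3, -6), Mul(Mul(Rational(140, 59), Pow(59, Rational(1, 2))), Rational(-379, 74))) = Add(-18, Mul(Rational(-26530, 2183), Pow(59, Rational(1, 2))))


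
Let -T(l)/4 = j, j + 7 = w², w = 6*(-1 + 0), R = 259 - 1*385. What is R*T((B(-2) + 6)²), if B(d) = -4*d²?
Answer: 14616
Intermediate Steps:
R = -126 (R = 259 - 385 = -126)
w = -6 (w = 6*(-1) = -6)
j = 29 (j = -7 + (-6)² = -7 + 36 = 29)
T(l) = -116 (T(l) = -4*29 = -116)
R*T((B(-2) + 6)²) = -126*(-116) = 14616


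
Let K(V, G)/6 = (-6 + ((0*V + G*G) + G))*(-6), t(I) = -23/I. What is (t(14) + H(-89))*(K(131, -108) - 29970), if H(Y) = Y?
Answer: 282841065/7 ≈ 4.0406e+7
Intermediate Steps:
K(V, G) = 216 - 36*G - 36*G² (K(V, G) = 6*((-6 + ((0*V + G*G) + G))*(-6)) = 6*((-6 + ((0 + G²) + G))*(-6)) = 6*((-6 + (G² + G))*(-6)) = 6*((-6 + (G + G²))*(-6)) = 6*((-6 + G + G²)*(-6)) = 6*(36 - 6*G - 6*G²) = 216 - 36*G - 36*G²)
(t(14) + H(-89))*(K(131, -108) - 29970) = (-23/14 - 89)*((216 - 36*(-108) - 36*(-108)²) - 29970) = (-23*1/14 - 89)*((216 + 3888 - 36*11664) - 29970) = (-23/14 - 89)*((216 + 3888 - 419904) - 29970) = -1269*(-415800 - 29970)/14 = -1269/14*(-445770) = 282841065/7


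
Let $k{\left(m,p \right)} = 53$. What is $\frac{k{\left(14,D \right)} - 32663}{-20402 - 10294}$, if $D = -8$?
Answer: $\frac{5435}{5116} \approx 1.0624$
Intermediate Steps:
$\frac{k{\left(14,D \right)} - 32663}{-20402 - 10294} = \frac{53 - 32663}{-20402 - 10294} = - \frac{32610}{-30696} = \left(-32610\right) \left(- \frac{1}{30696}\right) = \frac{5435}{5116}$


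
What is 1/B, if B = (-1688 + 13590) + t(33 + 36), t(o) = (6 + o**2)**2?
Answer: 1/22736191 ≈ 4.3983e-8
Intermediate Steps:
B = 22736191 (B = (-1688 + 13590) + (6 + (33 + 36)**2)**2 = 11902 + (6 + 69**2)**2 = 11902 + (6 + 4761)**2 = 11902 + 4767**2 = 11902 + 22724289 = 22736191)
1/B = 1/22736191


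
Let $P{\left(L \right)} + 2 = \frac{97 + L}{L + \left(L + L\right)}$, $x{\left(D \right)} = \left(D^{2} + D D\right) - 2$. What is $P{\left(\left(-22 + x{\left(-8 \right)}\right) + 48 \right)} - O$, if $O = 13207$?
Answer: $- \frac{2007685}{152} \approx -13208.0$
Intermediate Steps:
$x{\left(D \right)} = -2 + 2 D^{2}$ ($x{\left(D \right)} = \left(D^{2} + D^{2}\right) - 2 = 2 D^{2} - 2 = -2 + 2 D^{2}$)
$P{\left(L \right)} = -2 + \frac{97 + L}{3 L}$ ($P{\left(L \right)} = -2 + \frac{97 + L}{L + \left(L + L\right)} = -2 + \frac{97 + L}{L + 2 L} = -2 + \frac{97 + L}{3 L}$)
$P{\left(\left(-22 + x{\left(-8 \right)}\right) + 48 \right)} - O = \frac{97 - 5 \left(\left(-22 - \left(2 - 2 \left(-8\right)^{2}\right)\right) + 48\right)}{3 \left(\left(-22 - \left(2 - 2 \left(-8\right)^{2}\right)\right) + 48\right)} - 13207 = \frac{97 - 5 \left(\left(-22 + \left(-2 + 2 \cdot 64\right)\right) + 48\right)}{3 \left(\left(-22 + \left(-2 + 2 \cdot 64\right)\right) + 48\right)} - 13207 = \frac{97 - 5 \left(\left(-22 + \left(-2 + 128\right)\right) + 48\right)}{3 \left(\left(-22 + \left(-2 + 128\right)\right) + 48\right)} - 13207 = \frac{97 - 5 \left(\left(-22 + 126\right) + 48\right)}{3 \left(\left(-22 + 126\right) + 48\right)} - 13207 = \frac{97 - 5 \left(104 + 48\right)}{3 \left(104 + 48\right)} - 13207 = \frac{97 - 760}{3 \cdot 152} - 13207 = \frac{1}{3} \cdot \frac{1}{152} \left(97 - 760\right) - 13207 = \frac{1}{3} \cdot \frac{1}{152} \left(-663\right) - 13207 = - \frac{221}{152} - 13207 = - \frac{2007685}{152}$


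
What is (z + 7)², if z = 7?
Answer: 196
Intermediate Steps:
(z + 7)² = (7 + 7)² = 14² = 196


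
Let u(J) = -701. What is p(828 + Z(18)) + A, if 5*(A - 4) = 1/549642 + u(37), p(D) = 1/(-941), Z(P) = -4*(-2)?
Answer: -352224883351/2586065610 ≈ -136.20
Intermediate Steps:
Z(P) = 8
p(D) = -1/941
A = -374306201/2748210 (A = 4 + (1/549642 - 701)/5 = 4 + (⅕)*(-385299041/549642) = 4 - 385299041/2748210 = -374306201/2748210 ≈ -136.20)
p(828 + Z(18)) + A = -1/941 - 374306201/2748210 = -352224883351/2586065610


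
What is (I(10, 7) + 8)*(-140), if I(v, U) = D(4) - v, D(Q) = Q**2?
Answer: -1960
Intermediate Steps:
I(v, U) = 16 - v (I(v, U) = 4**2 - v = 16 - v)
(I(10, 7) + 8)*(-140) = ((16 - 1*10) + 8)*(-140) = ((16 - 10) + 8)*(-140) = (6 + 8)*(-140) = 14*(-140) = -1960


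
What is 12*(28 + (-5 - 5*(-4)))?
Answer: 516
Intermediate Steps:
12*(28 + (-5 - 5*(-4))) = 12*(28 + (-5 + 20)) = 12*(28 + 15) = 12*43 = 516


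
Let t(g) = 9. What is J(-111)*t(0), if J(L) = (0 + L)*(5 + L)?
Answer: 105894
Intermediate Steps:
J(L) = L*(5 + L)
J(-111)*t(0) = -111*(5 - 111)*9 = -111*(-106)*9 = 11766*9 = 105894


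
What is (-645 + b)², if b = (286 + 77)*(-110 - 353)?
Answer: 28464413796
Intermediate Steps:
b = -168069 (b = 363*(-463) = -168069)
(-645 + b)² = (-645 - 168069)² = (-168714)² = 28464413796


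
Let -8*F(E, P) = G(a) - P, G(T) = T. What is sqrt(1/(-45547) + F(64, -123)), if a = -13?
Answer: I*sqrt(114099288683)/91094 ≈ 3.7081*I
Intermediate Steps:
F(E, P) = 13/8 + P/8 (F(E, P) = -(-13 - P)/8 = 13/8 + P/8)
sqrt(1/(-45547) + F(64, -123)) = sqrt(1/(-45547) + (13/8 + (1/8)*(-123))) = sqrt(-1/45547 + (13/8 - 123/8)) = sqrt(-1/45547 - 55/4) = sqrt(-2505089/182188) = I*sqrt(114099288683)/91094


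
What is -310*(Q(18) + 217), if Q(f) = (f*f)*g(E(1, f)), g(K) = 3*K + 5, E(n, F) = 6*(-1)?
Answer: 1238450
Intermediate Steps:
E(n, F) = -6
g(K) = 5 + 3*K
Q(f) = -13*f² (Q(f) = (f*f)*(5 + 3*(-6)) = f²*(5 - 18) = f²*(-13) = -13*f²)
-310*(Q(18) + 217) = -310*(-13*18² + 217) = -310*(-13*324 + 217) = -310*(-4212 + 217) = -310*(-3995) = 1238450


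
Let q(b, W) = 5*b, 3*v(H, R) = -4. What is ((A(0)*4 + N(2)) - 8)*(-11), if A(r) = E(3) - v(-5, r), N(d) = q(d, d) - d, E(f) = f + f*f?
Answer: -1760/3 ≈ -586.67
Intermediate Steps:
v(H, R) = -4/3 (v(H, R) = (⅓)*(-4) = -4/3)
E(f) = f + f²
N(d) = 4*d (N(d) = 5*d - d = 4*d)
A(r) = 40/3 (A(r) = 3*(1 + 3) - 1*(-4/3) = 3*4 + 4/3 = 12 + 4/3 = 40/3)
((A(0)*4 + N(2)) - 8)*(-11) = (((40/3)*4 + 4*2) - 8)*(-11) = ((160/3 + 8) - 8)*(-11) = (184/3 - 8)*(-11) = (160/3)*(-11) = -1760/3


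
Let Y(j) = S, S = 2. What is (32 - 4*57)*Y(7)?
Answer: -392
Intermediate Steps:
Y(j) = 2
(32 - 4*57)*Y(7) = (32 - 4*57)*2 = (32 - 228)*2 = -196*2 = -392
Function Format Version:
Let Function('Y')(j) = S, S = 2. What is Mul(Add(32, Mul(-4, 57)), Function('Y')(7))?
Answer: -392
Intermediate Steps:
Function('Y')(j) = 2
Mul(Add(32, Mul(-4, 57)), Function('Y')(7)) = Mul(Add(32, Mul(-4, 57)), 2) = Mul(Add(32, -228), 2) = Mul(-196, 2) = -392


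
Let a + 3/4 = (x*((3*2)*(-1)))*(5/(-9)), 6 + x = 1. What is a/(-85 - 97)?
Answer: 209/2184 ≈ 0.095696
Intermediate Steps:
x = -5 (x = -6 + 1 = -5)
a = -209/12 (a = -¾ + (-5*3*2*(-1))*(5/(-9)) = -¾ + (-30*(-1))*(5*(-⅑)) = -¾ - 5*(-6)*(-5/9) = -¾ + 30*(-5/9) = -¾ - 50/3 = -209/12 ≈ -17.417)
a/(-85 - 97) = -209/(12*(-85 - 97)) = -209/12/(-182) = -209/12*(-1/182) = 209/2184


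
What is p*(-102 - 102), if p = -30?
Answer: 6120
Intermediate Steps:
p*(-102 - 102) = -30*(-102 - 102) = -30*(-204) = 6120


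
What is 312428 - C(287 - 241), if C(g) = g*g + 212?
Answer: 310100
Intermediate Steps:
C(g) = 212 + g**2 (C(g) = g**2 + 212 = 212 + g**2)
312428 - C(287 - 241) = 312428 - (212 + (287 - 241)**2) = 312428 - (212 + 46**2) = 312428 - (212 + 2116) = 312428 - 1*2328 = 312428 - 2328 = 310100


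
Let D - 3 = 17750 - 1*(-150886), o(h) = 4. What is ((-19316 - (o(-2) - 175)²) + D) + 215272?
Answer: 335354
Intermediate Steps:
D = 168639 (D = 3 + (17750 - 1*(-150886)) = 3 + (17750 + 150886) = 3 + 168636 = 168639)
((-19316 - (o(-2) - 175)²) + D) + 215272 = ((-19316 - (4 - 175)²) + 168639) + 215272 = ((-19316 - 1*(-171)²) + 168639) + 215272 = ((-19316 - 1*29241) + 168639) + 215272 = ((-19316 - 29241) + 168639) + 215272 = (-48557 + 168639) + 215272 = 120082 + 215272 = 335354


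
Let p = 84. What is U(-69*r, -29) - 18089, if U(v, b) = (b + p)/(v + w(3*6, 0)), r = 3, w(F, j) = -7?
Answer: -3871101/214 ≈ -18089.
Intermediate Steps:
U(v, b) = (84 + b)/(-7 + v) (U(v, b) = (b + 84)/(v - 7) = (84 + b)/(-7 + v))
U(-69*r, -29) - 18089 = (84 - 29)/(-7 - 69*3) - 18089 = 55/(-7 - 207) - 18089 = 55/(-214) - 18089 = -1/214*55 - 18089 = -55/214 - 18089 = -3871101/214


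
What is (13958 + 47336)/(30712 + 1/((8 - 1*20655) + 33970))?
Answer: 816619962/409175977 ≈ 1.9958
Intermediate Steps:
(13958 + 47336)/(30712 + 1/((8 - 1*20655) + 33970)) = 61294/(30712 + 1/((8 - 20655) + 33970)) = 61294/(30712 + 1/(-20647 + 33970)) = 61294/(30712 + 1/13323) = 61294/(409175977/13323) = 61294*(13323/409175977) = 816619962/409175977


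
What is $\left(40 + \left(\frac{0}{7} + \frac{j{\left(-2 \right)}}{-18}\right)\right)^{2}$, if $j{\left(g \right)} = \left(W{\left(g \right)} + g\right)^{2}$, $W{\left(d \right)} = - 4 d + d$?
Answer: $\frac{123904}{81} \approx 1529.7$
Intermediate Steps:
$W{\left(d \right)} = - 3 d$
$j{\left(g \right)} = 4 g^{2}$ ($j{\left(g \right)} = \left(- 3 g + g\right)^{2} = \left(- 2 g\right)^{2} = 4 g^{2}$)
$\left(40 + \left(\frac{0}{7} + \frac{j{\left(-2 \right)}}{-18}\right)\right)^{2} = \left(40 + \left(\frac{0}{7} + \frac{4 \left(-2\right)^{2}}{-18}\right)\right)^{2} = \left(40 + \left(0 \cdot \frac{1}{7} + 4 \cdot 4 \left(- \frac{1}{18}\right)\right)\right)^{2} = \left(40 + \left(0 + 16 \left(- \frac{1}{18}\right)\right)\right)^{2} = \left(40 + \left(0 - \frac{8}{9}\right)\right)^{2} = \left(40 - \frac{8}{9}\right)^{2} = \left(\frac{352}{9}\right)^{2} = \frac{123904}{81}$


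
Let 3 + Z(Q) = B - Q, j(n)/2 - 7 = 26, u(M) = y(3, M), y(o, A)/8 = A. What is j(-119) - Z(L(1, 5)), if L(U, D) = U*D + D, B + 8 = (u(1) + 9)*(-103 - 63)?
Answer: 2909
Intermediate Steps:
y(o, A) = 8*A
u(M) = 8*M
B = -2830 (B = -8 + (8*1 + 9)*(-103 - 63) = -8 + (8 + 9)*(-166) = -8 + 17*(-166) = -8 - 2822 = -2830)
L(U, D) = D + D*U (L(U, D) = D*U + D = D + D*U)
j(n) = 66 (j(n) = 14 + 2*26 = 14 + 52 = 66)
Z(Q) = -2833 - Q (Z(Q) = -3 + (-2830 - Q) = -2833 - Q)
j(-119) - Z(L(1, 5)) = 66 - (-2833 - 5*(1 + 1)) = 66 - (-2833 - 5*2) = 66 - (-2833 - 1*10) = 66 - (-2833 - 10) = 66 - 1*(-2843) = 66 + 2843 = 2909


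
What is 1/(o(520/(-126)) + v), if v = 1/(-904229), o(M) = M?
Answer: -56966427/235099603 ≈ -0.24231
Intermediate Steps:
v = -1/904229 ≈ -1.1059e-6
1/(o(520/(-126)) + v) = 1/(520/(-126) - 1/904229) = 1/(520*(-1/126) - 1/904229) = 1/(-260/63 - 1/904229) = 1/(-235099603/56966427) = -56966427/235099603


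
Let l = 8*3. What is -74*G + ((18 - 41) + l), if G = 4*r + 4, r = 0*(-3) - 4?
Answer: 889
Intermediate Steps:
r = -4 (r = 0 - 4 = -4)
l = 24
G = -12 (G = 4*(-4) + 4 = -16 + 4 = -12)
-74*G + ((18 - 41) + l) = -74*(-12) + ((18 - 41) + 24) = 888 + (-23 + 24) = 888 + 1 = 889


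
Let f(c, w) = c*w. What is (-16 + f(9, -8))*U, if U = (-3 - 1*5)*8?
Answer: 5632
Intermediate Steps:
U = -64 (U = (-3 - 5)*8 = -8*8 = -64)
(-16 + f(9, -8))*U = (-16 + 9*(-8))*(-64) = (-16 - 72)*(-64) = -88*(-64) = 5632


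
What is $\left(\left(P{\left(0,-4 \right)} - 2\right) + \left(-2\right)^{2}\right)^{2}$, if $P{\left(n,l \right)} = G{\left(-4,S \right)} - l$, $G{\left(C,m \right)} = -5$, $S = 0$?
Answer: $1$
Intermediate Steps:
$P{\left(n,l \right)} = -5 - l$
$\left(\left(P{\left(0,-4 \right)} - 2\right) + \left(-2\right)^{2}\right)^{2} = \left(\left(\left(-5 - -4\right) - 2\right) + \left(-2\right)^{2}\right)^{2} = \left(\left(\left(-5 + 4\right) - 2\right) + 4\right)^{2} = \left(\left(-1 - 2\right) + 4\right)^{2} = \left(-3 + 4\right)^{2} = 1^{2} = 1$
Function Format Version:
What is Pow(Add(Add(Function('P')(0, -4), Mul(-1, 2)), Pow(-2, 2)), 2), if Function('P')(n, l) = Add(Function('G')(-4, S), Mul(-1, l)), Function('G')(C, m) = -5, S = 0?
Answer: 1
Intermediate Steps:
Function('P')(n, l) = Add(-5, Mul(-1, l))
Pow(Add(Add(Function('P')(0, -4), Mul(-1, 2)), Pow(-2, 2)), 2) = Pow(Add(Add(Add(-5, Mul(-1, -4)), Mul(-1, 2)), Pow(-2, 2)), 2) = Pow(Add(Add(Add(-5, 4), -2), 4), 2) = Pow(Add(Add(-1, -2), 4), 2) = Pow(Add(-3, 4), 2) = Pow(1, 2) = 1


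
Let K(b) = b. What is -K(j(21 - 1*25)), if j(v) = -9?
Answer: 9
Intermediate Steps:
-K(j(21 - 1*25)) = -1*(-9) = 9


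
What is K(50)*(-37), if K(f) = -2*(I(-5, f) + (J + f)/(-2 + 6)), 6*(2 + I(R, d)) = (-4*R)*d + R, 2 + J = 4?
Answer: 39257/3 ≈ 13086.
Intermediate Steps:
J = 2 (J = -2 + 4 = 2)
I(R, d) = -2 + R/6 - 2*R*d/3 (I(R, d) = -2 + ((-4*R)*d + R)/6 = -2 + (-4*R*d + R)/6 = -2 + (R - 4*R*d)/6 = -2 + (R/6 - 2*R*d/3) = -2 + R/6 - 2*R*d/3)
K(f) = 14/3 - 43*f/6 (K(f) = -2*((-2 + (1/6)*(-5) - 2/3*(-5)*f) + (2 + f)/(-2 + 6)) = -2*((-2 - 5/6 + 10*f/3) + (2 + f)/4) = -2*((-17/6 + 10*f/3) + (2 + f)*(1/4)) = -2*((-17/6 + 10*f/3) + (1/2 + f/4)) = -2*(-7/3 + 43*f/12) = 14/3 - 43*f/6)
K(50)*(-37) = (14/3 - 43/6*50)*(-37) = (14/3 - 1075/3)*(-37) = -1061/3*(-37) = 39257/3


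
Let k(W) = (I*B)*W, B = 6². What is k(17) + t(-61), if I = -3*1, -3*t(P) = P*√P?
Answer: -1836 + 61*I*√61/3 ≈ -1836.0 + 158.81*I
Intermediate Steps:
B = 36
t(P) = -P^(3/2)/3 (t(P) = -P*√P/3 = -P^(3/2)/3)
I = -3
k(W) = -108*W (k(W) = (-3*36)*W = -108*W)
k(17) + t(-61) = -108*17 - (-61)*I*√61/3 = -1836 - (-61)*I*√61/3 = -1836 + 61*I*√61/3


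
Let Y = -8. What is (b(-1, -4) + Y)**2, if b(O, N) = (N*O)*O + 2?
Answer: 100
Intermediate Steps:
b(O, N) = 2 + N*O**2 (b(O, N) = N*O**2 + 2 = 2 + N*O**2)
(b(-1, -4) + Y)**2 = ((2 - 4*(-1)**2) - 8)**2 = ((2 - 4*1) - 8)**2 = ((2 - 4) - 8)**2 = (-2 - 8)**2 = (-10)**2 = 100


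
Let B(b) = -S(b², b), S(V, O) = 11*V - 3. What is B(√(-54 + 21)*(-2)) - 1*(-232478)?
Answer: 233933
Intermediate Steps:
S(V, O) = -3 + 11*V
B(b) = 3 - 11*b² (B(b) = -(-3 + 11*b²) = 3 - 11*b²)
B(√(-54 + 21)*(-2)) - 1*(-232478) = (3 - 11*(√(-54 + 21)*(-2))²) - 1*(-232478) = (3 - 11*(√(-33)*(-2))²) + 232478 = (3 - 11*((I*√33)*(-2))²) + 232478 = (3 - 11*(-2*I*√33)²) + 232478 = (3 - 11*(-132)) + 232478 = (3 + 1452) + 232478 = 1455 + 232478 = 233933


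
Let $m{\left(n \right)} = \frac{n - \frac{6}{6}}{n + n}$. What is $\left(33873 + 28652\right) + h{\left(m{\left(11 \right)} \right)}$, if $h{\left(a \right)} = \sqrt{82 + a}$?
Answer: $62525 + \frac{\sqrt{9977}}{11} \approx 62534.0$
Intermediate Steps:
$m{\left(n \right)} = \frac{-1 + n}{2 n}$ ($m{\left(n \right)} = \frac{n - 1}{2 n} = \left(n - 1\right) \frac{1}{2 n} = \left(-1 + n\right) \frac{1}{2 n} = \frac{-1 + n}{2 n}$)
$\left(33873 + 28652\right) + h{\left(m{\left(11 \right)} \right)} = \left(33873 + 28652\right) + \sqrt{82 + \frac{-1 + 11}{2 \cdot 11}} = 62525 + \sqrt{82 + \frac{1}{2} \cdot \frac{1}{11} \cdot 10} = 62525 + \sqrt{82 + \frac{5}{11}} = 62525 + \sqrt{\frac{907}{11}} = 62525 + \frac{\sqrt{9977}}{11}$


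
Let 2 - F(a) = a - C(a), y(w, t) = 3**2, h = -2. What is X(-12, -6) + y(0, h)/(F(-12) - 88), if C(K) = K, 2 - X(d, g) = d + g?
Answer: 1711/86 ≈ 19.895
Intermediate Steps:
X(d, g) = 2 - d - g (X(d, g) = 2 - (d + g) = 2 + (-d - g) = 2 - d - g)
y(w, t) = 9
F(a) = 2 (F(a) = 2 - (a - a) = 2 - 1*0 = 2 + 0 = 2)
X(-12, -6) + y(0, h)/(F(-12) - 88) = (2 - 1*(-12) - 1*(-6)) + 9/(2 - 88) = (2 + 12 + 6) + 9/(-86) = 20 + 9*(-1/86) = 20 - 9/86 = 1711/86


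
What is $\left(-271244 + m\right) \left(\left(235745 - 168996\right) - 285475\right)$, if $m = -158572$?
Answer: $94011934416$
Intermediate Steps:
$\left(-271244 + m\right) \left(\left(235745 - 168996\right) - 285475\right) = \left(-271244 - 158572\right) \left(\left(235745 - 168996\right) - 285475\right) = - 429816 \left(\left(235745 - 168996\right) - 285475\right) = - 429816 \left(66749 - 285475\right) = \left(-429816\right) \left(-218726\right) = 94011934416$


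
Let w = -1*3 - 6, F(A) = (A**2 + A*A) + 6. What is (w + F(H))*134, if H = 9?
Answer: 21306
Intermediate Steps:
F(A) = 6 + 2*A**2 (F(A) = (A**2 + A**2) + 6 = 2*A**2 + 6 = 6 + 2*A**2)
w = -9 (w = -3 - 6 = -9)
(w + F(H))*134 = (-9 + (6 + 2*9**2))*134 = (-9 + (6 + 2*81))*134 = (-9 + (6 + 162))*134 = (-9 + 168)*134 = 159*134 = 21306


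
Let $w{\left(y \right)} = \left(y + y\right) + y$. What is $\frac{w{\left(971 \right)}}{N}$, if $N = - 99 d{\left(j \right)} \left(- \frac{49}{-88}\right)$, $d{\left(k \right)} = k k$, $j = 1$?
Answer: $- \frac{7768}{147} \approx -52.844$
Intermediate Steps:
$d{\left(k \right)} = k^{2}$
$w{\left(y \right)} = 3 y$ ($w{\left(y \right)} = 2 y + y = 3 y$)
$N = - \frac{441}{8}$ ($N = - 99 \cdot 1^{2} \left(- \frac{49}{-88}\right) = \left(-99\right) 1 \left(\left(-49\right) \left(- \frac{1}{88}\right)\right) = \left(-99\right) \frac{49}{88} = - \frac{441}{8} \approx -55.125$)
$\frac{w{\left(971 \right)}}{N} = \frac{3 \cdot 971}{- \frac{441}{8}} = 2913 \left(- \frac{8}{441}\right) = - \frac{7768}{147}$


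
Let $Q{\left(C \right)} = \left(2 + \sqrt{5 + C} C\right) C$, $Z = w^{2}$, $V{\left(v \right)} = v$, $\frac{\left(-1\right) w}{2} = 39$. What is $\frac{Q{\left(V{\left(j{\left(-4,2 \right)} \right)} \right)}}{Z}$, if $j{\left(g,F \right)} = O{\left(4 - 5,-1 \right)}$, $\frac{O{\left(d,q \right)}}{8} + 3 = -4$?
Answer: $- \frac{28}{1521} + \frac{784 i \sqrt{51}}{1521} \approx -0.018409 + 3.6811 i$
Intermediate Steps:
$w = -78$ ($w = \left(-2\right) 39 = -78$)
$O{\left(d,q \right)} = -56$ ($O{\left(d,q \right)} = -24 + 8 \left(-4\right) = -24 - 32 = -56$)
$j{\left(g,F \right)} = -56$
$Z = 6084$ ($Z = \left(-78\right)^{2} = 6084$)
$Q{\left(C \right)} = C \left(2 + C \sqrt{5 + C}\right)$ ($Q{\left(C \right)} = \left(2 + C \sqrt{5 + C}\right) C = C \left(2 + C \sqrt{5 + C}\right)$)
$\frac{Q{\left(V{\left(j{\left(-4,2 \right)} \right)} \right)}}{Z} = \frac{\left(-56\right) \left(2 - 56 \sqrt{5 - 56}\right)}{6084} = - 56 \left(2 - 56 \sqrt{-51}\right) \frac{1}{6084} = - 56 \left(2 - 56 i \sqrt{51}\right) \frac{1}{6084} = \left(-112 + 3136 i \sqrt{51}\right) \frac{1}{6084} = - \frac{28}{1521} + \frac{784 i \sqrt{51}}{1521}$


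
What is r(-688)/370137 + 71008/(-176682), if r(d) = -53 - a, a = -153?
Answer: -1459167772/3633141413 ≈ -0.40163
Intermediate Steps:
r(d) = 100 (r(d) = -53 - 1*(-153) = -53 + 153 = 100)
r(-688)/370137 + 71008/(-176682) = 100/370137 + 71008/(-176682) = 100*(1/370137) + 71008*(-1/176682) = 100/370137 - 35504/88341 = -1459167772/3633141413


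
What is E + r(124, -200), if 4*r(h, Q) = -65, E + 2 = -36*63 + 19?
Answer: -9069/4 ≈ -2267.3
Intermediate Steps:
E = -2251 (E = -2 + (-36*63 + 19) = -2 + (-2268 + 19) = -2 - 2249 = -2251)
r(h, Q) = -65/4 (r(h, Q) = (¼)*(-65) = -65/4)
E + r(124, -200) = -2251 - 65/4 = -9069/4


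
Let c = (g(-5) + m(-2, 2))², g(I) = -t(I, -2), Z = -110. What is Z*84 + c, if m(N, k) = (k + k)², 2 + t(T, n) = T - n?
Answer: -8799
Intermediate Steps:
t(T, n) = -2 + T - n (t(T, n) = -2 + (T - n) = -2 + T - n)
g(I) = -I (g(I) = -(-2 + I - 1*(-2)) = -(-2 + I + 2) = -I)
m(N, k) = 4*k² (m(N, k) = (2*k)² = 4*k²)
c = 441 (c = (-1*(-5) + 4*2²)² = (5 + 4*4)² = (5 + 16)² = 21² = 441)
Z*84 + c = -110*84 + 441 = -9240 + 441 = -8799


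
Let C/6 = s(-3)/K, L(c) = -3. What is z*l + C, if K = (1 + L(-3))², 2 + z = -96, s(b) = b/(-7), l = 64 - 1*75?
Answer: 15101/14 ≈ 1078.6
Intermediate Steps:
l = -11 (l = 64 - 75 = -11)
s(b) = -b/7 (s(b) = b*(-⅐) = -b/7)
z = -98 (z = -2 - 96 = -98)
K = 4 (K = (1 - 3)² = (-2)² = 4)
C = 9/14 (C = 6*(-⅐*(-3)/4) = 6*((3/7)*(¼)) = 6*(3/28) = 9/14 ≈ 0.64286)
z*l + C = -98*(-11) + 9/14 = 1078 + 9/14 = 15101/14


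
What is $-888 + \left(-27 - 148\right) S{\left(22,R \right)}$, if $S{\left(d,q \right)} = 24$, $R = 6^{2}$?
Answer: $-5088$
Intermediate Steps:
$R = 36$
$-888 + \left(-27 - 148\right) S{\left(22,R \right)} = -888 + \left(-27 - 148\right) 24 = -888 - 4200 = -5088$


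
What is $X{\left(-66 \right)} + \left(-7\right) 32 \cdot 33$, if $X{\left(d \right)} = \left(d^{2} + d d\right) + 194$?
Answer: $1514$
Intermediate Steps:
$X{\left(d \right)} = 194 + 2 d^{2}$ ($X{\left(d \right)} = \left(d^{2} + d^{2}\right) + 194 = 2 d^{2} + 194 = 194 + 2 d^{2}$)
$X{\left(-66 \right)} + \left(-7\right) 32 \cdot 33 = \left(194 + 2 \left(-66\right)^{2}\right) + \left(-7\right) 32 \cdot 33 = \left(194 + 2 \cdot 4356\right) - 7392 = \left(194 + 8712\right) - 7392 = 8906 - 7392 = 1514$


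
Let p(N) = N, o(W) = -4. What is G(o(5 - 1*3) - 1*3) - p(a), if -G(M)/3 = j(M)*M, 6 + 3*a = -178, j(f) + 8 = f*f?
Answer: 2767/3 ≈ 922.33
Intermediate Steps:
j(f) = -8 + f**2 (j(f) = -8 + f*f = -8 + f**2)
a = -184/3 (a = -2 + (1/3)*(-178) = -2 - 178/3 = -184/3 ≈ -61.333)
G(M) = -3*M*(-8 + M**2) (G(M) = -3*(-8 + M**2)*M = -3*M*(-8 + M**2))
G(o(5 - 1*3) - 1*3) - p(a) = 3*(-4 - 1*3)*(8 - (-4 - 1*3)**2) - 1*(-184/3) = 3*(-4 - 3)*(8 - (-4 - 3)**2) + 184/3 = 3*(-7)*(8 - 1*(-7)**2) + 184/3 = 3*(-7)*(8 - 1*49) + 184/3 = 3*(-7)*(8 - 49) + 184/3 = 3*(-7)*(-41) + 184/3 = 861 + 184/3 = 2767/3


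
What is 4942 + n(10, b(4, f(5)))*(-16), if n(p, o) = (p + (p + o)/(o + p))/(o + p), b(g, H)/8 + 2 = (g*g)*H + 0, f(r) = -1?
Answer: 331202/67 ≈ 4943.3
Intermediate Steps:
b(g, H) = -16 + 8*H*g² (b(g, H) = -16 + 8*((g*g)*H + 0) = -16 + 8*(g²*H + 0) = -16 + 8*(H*g² + 0) = -16 + 8*(H*g²) = -16 + 8*H*g²)
n(p, o) = (1 + p)/(o + p) (n(p, o) = (p + (o + p)/(o + p))/(o + p) = (p + 1)/(o + p) = (1 + p)/(o + p))
4942 + n(10, b(4, f(5)))*(-16) = 4942 + ((1 + 10)/((-16 + 8*(-1)*4²) + 10))*(-16) = 4942 + (11/((-16 + 8*(-1)*16) + 10))*(-16) = 4942 + (11/((-16 - 128) + 10))*(-16) = 4942 + (11/(-144 + 10))*(-16) = 4942 + (11/(-134))*(-16) = 4942 - 1/134*11*(-16) = 4942 - 11/134*(-16) = 4942 + 88/67 = 331202/67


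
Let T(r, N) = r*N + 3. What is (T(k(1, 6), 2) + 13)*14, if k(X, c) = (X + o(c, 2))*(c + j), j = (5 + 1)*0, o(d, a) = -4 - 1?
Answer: -448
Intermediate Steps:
o(d, a) = -5
j = 0 (j = 6*0 = 0)
k(X, c) = c*(-5 + X) (k(X, c) = (X - 5)*(c + 0) = (-5 + X)*c = c*(-5 + X))
T(r, N) = 3 + N*r (T(r, N) = N*r + 3 = 3 + N*r)
(T(k(1, 6), 2) + 13)*14 = ((3 + 2*(6*(-5 + 1))) + 13)*14 = ((3 + 2*(6*(-4))) + 13)*14 = ((3 + 2*(-24)) + 13)*14 = ((3 - 48) + 13)*14 = (-45 + 13)*14 = -32*14 = -448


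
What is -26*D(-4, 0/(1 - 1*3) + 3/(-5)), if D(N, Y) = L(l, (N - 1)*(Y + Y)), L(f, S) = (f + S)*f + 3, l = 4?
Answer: -1118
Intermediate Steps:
L(f, S) = 3 + f*(S + f) (L(f, S) = (S + f)*f + 3 = f*(S + f) + 3 = 3 + f*(S + f))
D(N, Y) = 19 + 8*Y*(-1 + N) (D(N, Y) = 3 + 4² + ((N - 1)*(Y + Y))*4 = 3 + 16 + ((-1 + N)*(2*Y))*4 = 3 + 16 + (2*Y*(-1 + N))*4 = 3 + 16 + 8*Y*(-1 + N) = 19 + 8*Y*(-1 + N))
-26*D(-4, 0/(1 - 1*3) + 3/(-5)) = -26*(19 + 8*(0/(1 - 1*3) + 3/(-5))*(-1 - 4)) = -26*(19 + 8*(0/(1 - 3) + 3*(-⅕))*(-5)) = -26*(19 + 8*(0/(-2) - ⅗)*(-5)) = -26*(19 + 8*(0*(-½) - ⅗)*(-5)) = -26*(19 + 8*(0 - ⅗)*(-5)) = -26*(19 + 8*(-⅗)*(-5)) = -26*(19 + 24) = -26*43 = -1118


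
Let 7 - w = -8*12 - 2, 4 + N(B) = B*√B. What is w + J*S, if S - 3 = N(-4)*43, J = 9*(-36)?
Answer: 54861 + 111456*I ≈ 54861.0 + 1.1146e+5*I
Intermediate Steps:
N(B) = -4 + B^(3/2) (N(B) = -4 + B*√B = -4 + B^(3/2))
w = 105 (w = 7 - (-8*12 - 2) = 7 - (-96 - 2) = 7 - 1*(-98) = 7 + 98 = 105)
J = -324
S = -169 - 344*I (S = 3 + (-4 + (-4)^(3/2))*43 = 3 + (-4 - 8*I)*43 = 3 + (-172 - 344*I) = -169 - 344*I ≈ -169.0 - 344.0*I)
w + J*S = 105 - 324*(-169 - 344*I) = 105 + (54756 + 111456*I) = 54861 + 111456*I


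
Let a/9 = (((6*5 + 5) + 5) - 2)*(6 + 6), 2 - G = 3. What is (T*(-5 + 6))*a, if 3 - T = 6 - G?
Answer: -16416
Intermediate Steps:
G = -1 (G = 2 - 1*3 = 2 - 3 = -1)
T = -4 (T = 3 - (6 - 1*(-1)) = 3 - (6 + 1) = 3 - 1*7 = 3 - 7 = -4)
a = 4104 (a = 9*((((6*5 + 5) + 5) - 2)*(6 + 6)) = 9*((((30 + 5) + 5) - 2)*12) = 9*(((35 + 5) - 2)*12) = 9*((40 - 2)*12) = 9*(38*12) = 9*456 = 4104)
(T*(-5 + 6))*a = -4*(-5 + 6)*4104 = -4*1*4104 = -4*4104 = -16416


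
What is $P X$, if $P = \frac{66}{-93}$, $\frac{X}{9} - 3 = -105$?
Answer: $\frac{20196}{31} \approx 651.48$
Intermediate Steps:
$X = -918$ ($X = 27 + 9 \left(-105\right) = 27 - 945 = -918$)
$P = - \frac{22}{31}$ ($P = 66 \left(- \frac{1}{93}\right) = - \frac{22}{31} \approx -0.70968$)
$P X = \left(- \frac{22}{31}\right) \left(-918\right) = \frac{20196}{31}$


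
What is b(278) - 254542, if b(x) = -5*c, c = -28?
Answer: -254402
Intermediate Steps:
b(x) = 140 (b(x) = -5*(-28) = 140)
b(278) - 254542 = 140 - 254542 = -254402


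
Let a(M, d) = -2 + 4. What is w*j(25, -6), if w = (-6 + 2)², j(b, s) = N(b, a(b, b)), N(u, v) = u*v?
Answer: 800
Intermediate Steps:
a(M, d) = 2
j(b, s) = 2*b (j(b, s) = b*2 = 2*b)
w = 16 (w = (-4)² = 16)
w*j(25, -6) = 16*(2*25) = 16*50 = 800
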